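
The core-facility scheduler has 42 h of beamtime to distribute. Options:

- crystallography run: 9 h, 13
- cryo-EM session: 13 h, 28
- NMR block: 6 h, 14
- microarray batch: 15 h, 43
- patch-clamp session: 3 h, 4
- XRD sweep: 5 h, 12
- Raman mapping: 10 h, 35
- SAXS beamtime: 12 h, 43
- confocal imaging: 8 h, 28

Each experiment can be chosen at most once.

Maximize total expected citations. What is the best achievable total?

Density check — SAXS beamtime 3.58, Raman mapping 3.50, confocal imaging 3.50 are the best per h.
Taking the top-ratio experiments first gives NMR block + XRD sweep + Raman mapping + SAXS beamtime + confocal imaging for 132 (41 h).
The 14 h tied up in NMR block and confocal imaging is better spent on microarray batch — total rises to 133 (42 h).
That's the maximum — no swap from here does better than 133.

133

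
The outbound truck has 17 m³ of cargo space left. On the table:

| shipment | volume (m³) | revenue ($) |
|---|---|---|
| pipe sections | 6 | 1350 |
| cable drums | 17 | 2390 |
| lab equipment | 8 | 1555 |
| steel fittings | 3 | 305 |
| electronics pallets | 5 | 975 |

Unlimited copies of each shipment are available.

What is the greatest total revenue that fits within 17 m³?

2×pipe sections + electronics pallets uses 17 of the 17 m³ and totals 3675.
Nothing else within 17 m³ beats 3675.

3675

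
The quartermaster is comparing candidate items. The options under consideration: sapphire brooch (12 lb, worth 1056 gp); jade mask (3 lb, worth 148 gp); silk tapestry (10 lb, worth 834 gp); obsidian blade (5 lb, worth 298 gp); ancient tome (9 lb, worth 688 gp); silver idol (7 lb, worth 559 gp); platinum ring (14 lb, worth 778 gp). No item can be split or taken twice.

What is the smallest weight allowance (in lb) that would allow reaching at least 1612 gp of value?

19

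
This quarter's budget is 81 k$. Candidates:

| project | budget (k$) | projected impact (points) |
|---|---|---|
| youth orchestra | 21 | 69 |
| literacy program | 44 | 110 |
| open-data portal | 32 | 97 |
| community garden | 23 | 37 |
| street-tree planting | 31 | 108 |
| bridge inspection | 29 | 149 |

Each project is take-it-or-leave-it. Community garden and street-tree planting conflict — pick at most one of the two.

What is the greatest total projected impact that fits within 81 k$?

Youth orchestra + street-tree planting + bridge inspection uses 81 of the 81 k$ and totals 326.

326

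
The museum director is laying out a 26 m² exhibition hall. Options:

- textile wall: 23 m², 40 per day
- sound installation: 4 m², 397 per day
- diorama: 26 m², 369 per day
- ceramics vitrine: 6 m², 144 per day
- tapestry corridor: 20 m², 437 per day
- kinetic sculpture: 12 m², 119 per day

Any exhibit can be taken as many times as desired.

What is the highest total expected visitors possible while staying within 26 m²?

Best packing: 6×sound installation — 24 m², 2382 total.
Every other selection either busts 26 m² or fails to beat 2382.

2382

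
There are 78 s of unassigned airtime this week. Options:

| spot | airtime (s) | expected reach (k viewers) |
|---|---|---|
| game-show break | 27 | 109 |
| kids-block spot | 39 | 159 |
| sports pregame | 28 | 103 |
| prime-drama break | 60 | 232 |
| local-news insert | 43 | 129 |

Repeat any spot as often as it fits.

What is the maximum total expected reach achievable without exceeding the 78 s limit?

The ratio ordering already packs tightly: 2×kids-block spot, 78 s, 318.

318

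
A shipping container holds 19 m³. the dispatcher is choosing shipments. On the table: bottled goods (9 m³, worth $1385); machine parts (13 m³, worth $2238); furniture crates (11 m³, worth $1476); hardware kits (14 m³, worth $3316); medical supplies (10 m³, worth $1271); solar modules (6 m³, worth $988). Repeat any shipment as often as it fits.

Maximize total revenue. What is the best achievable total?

Best packing: hardware kits — 14 m³, 3316 total.
Nothing else within 19 m³ beats 3316.

3316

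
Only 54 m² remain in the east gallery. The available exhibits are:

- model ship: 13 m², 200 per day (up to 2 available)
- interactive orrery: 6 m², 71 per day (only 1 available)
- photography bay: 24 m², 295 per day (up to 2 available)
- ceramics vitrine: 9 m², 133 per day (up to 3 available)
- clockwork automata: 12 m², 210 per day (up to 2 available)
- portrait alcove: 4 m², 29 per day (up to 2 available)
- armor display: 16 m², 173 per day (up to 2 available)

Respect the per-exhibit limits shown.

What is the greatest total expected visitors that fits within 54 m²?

Density check — clockwork automata 17.50, model ship 15.38, ceramics vitrine 14.78, photography bay 12.29 are the best per m².
Best packing: 2×model ship + 2×clockwork automata + portrait alcove — 54 m², 849 total.
No other feasible combination exceeds 849.

849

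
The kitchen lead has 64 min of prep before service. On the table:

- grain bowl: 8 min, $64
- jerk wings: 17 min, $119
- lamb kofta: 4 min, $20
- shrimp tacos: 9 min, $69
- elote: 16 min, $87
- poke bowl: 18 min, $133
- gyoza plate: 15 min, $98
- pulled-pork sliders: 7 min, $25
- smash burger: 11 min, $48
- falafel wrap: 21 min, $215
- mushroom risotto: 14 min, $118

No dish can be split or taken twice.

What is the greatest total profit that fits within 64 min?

Ranking by ratio (profit/min): falafel wrap 10.24, mushroom risotto 8.43, grain bowl 8.00, shrimp tacos 7.67.
A density-first pass picks grain bowl + lamb kofta + shrimp tacos + pulled-pork sliders + falafel wrap + mushroom risotto — 511 at 63 min.
Replace shrimp tacos and pulled-pork sliders with jerk wings: the trade gains 25 net, giving 536 at 64 min.
Next best is shrimp tacos + poke bowl + falafel wrap + mushroom risotto at 535 (62 min) — short by 1.

536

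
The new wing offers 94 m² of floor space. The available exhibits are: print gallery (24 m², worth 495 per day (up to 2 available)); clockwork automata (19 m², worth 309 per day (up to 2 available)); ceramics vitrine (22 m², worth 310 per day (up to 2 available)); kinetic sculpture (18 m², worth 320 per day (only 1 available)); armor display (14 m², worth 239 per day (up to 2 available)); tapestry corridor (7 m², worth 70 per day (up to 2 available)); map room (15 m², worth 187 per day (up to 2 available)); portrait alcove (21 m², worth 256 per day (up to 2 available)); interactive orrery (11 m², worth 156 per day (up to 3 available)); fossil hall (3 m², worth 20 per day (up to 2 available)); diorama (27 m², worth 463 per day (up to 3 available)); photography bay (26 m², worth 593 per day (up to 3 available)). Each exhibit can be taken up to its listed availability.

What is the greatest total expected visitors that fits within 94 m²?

2018

Best packing: armor display + 3×photography bay — 92 m², 2018 total.
That's the maximum — no swap from here does better than 2018.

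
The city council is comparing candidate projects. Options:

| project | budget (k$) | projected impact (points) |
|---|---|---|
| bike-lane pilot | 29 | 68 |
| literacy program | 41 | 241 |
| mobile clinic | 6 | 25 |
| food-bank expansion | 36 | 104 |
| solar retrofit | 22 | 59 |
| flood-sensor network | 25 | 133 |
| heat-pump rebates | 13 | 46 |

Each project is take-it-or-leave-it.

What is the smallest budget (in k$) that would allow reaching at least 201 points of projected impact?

Minimise k$ subject to total projected impact ≥ 201.
literacy program reaches 241 using 41 k$.
Any bundle with less than 41 k$ falls short of 201.

41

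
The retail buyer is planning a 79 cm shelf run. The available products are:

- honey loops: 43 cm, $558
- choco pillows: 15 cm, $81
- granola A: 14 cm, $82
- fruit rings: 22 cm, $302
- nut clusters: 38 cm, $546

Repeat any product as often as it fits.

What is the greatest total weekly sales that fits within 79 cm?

1092

The ratio ordering already packs tightly: 2×nut clusters, 76 cm, 1092.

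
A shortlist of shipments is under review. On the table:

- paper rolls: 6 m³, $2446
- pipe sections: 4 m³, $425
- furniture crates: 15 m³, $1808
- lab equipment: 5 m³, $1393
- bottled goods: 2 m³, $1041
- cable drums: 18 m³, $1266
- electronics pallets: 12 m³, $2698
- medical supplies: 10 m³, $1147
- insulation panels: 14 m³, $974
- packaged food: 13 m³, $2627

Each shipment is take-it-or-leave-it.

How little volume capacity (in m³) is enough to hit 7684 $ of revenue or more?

29

Need the lightest bundle worth ≥ 7684.
Taking paper rolls + pipe sections + lab equipment + bottled goods + electronics pallets gives 8003 (≥ 7684) for 29 m³.
Below 29 m³ the best achievable stays under 7684.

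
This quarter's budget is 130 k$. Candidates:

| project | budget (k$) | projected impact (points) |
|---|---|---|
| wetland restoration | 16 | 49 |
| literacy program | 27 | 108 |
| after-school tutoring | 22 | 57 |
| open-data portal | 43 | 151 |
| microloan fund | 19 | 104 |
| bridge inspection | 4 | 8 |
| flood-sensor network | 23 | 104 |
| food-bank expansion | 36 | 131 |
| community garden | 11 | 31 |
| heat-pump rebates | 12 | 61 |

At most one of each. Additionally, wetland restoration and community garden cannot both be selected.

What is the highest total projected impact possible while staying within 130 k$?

539

Literacy program + microloan fund + flood-sensor network + food-bank expansion + community garden + heat-pump rebates uses 128 of the 130 k$ and totals 539.
Every other selection either busts 130 k$ or breaks a pairing rule or fails to beat 539.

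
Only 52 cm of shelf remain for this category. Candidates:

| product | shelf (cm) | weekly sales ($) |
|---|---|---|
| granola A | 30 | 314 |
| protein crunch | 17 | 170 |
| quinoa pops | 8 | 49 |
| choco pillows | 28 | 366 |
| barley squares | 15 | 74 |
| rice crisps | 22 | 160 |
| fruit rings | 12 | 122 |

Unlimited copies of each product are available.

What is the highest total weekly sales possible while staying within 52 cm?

610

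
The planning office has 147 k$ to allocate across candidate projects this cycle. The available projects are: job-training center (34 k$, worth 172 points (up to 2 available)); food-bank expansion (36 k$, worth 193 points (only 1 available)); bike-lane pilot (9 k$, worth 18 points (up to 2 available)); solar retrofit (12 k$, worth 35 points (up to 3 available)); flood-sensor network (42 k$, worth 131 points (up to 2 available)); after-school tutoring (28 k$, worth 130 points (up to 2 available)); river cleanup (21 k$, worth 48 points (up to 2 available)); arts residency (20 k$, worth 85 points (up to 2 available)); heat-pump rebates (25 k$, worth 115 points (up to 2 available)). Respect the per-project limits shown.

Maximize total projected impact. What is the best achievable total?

710

By projected impact per k$: food-bank expansion 5.36, job-training center 5.06, after-school tutoring 4.64, heat-pump rebates 4.60 lead.
A density-first pass picks 2×job-training center + food-bank expansion + solar retrofit + after-school tutoring — 702 at 144 k$.
The 46 k$ tied up in job-training center and solar retrofit is better spent on after-school tutoring + arts residency — total rises to 710 (146 k$).
Nothing else within 147 k$ beats 710.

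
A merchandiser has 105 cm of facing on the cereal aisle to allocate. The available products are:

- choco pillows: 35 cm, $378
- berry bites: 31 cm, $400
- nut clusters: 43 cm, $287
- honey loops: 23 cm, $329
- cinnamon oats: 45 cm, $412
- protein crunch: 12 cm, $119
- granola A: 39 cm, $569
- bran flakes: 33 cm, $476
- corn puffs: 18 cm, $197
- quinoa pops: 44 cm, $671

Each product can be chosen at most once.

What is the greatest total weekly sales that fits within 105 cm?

A density-first pass picks granola A + corn puffs + quinoa pops — 1437 at 101 cm.
Replace granola A and corn puffs with honey loops + bran flakes: the trade gains 39 net, giving 1476 at 100 cm.
Every other selection either busts 105 cm or fails to beat 1476.

1476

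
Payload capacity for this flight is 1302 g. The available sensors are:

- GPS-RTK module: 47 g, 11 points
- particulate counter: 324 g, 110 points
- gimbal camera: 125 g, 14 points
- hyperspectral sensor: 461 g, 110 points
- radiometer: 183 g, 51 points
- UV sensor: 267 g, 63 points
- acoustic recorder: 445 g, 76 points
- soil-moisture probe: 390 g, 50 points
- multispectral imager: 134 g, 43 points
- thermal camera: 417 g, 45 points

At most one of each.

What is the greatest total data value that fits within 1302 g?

345

By data value per g: particulate counter 0.34, multispectral imager 0.32, radiometer 0.28 lead.
Greedy by ratio would take GPS-RTK module + particulate counter + gimbal camera + hyperspectral sensor + radiometer + multispectral imager: 1274 g used, total 339.
Replace gimbal camera and multispectral imager with UV sensor: the trade gains 6 net, giving 345 at 1282 g.
Nothing else within 1302 g beats 345.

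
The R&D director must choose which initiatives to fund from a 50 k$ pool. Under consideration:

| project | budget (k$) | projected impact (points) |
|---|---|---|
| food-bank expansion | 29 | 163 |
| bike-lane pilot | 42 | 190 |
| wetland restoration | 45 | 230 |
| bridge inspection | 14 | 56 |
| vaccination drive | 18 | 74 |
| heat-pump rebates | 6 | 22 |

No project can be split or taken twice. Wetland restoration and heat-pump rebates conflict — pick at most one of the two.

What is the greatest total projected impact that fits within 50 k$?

241

Filling by ratio: food-bank expansion + vaccination drive for 237, with 3 k$ left unused.
The 18 k$ tied up in vaccination drive is better spent on bridge inspection + heat-pump rebates — total rises to 241 (49 k$).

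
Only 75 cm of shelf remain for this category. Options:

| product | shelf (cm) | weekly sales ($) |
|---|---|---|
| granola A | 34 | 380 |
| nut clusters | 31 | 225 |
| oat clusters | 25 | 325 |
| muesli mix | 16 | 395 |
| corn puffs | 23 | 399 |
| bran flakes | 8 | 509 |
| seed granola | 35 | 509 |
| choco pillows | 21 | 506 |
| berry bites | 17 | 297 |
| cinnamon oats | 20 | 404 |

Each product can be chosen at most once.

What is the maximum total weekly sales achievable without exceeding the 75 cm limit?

1818

A density-first pass picks muesli mix + bran flakes + choco pillows + cinnamon oats — 1814 at 65 cm.
Dropping muesli mix frees 16 cm; slotting in corn puffs (23 cm) lifts the total to 1818 at 72 cm.
Runner-up muesli mix + bran flakes + choco pillows + cinnamon oats tops out at 1814.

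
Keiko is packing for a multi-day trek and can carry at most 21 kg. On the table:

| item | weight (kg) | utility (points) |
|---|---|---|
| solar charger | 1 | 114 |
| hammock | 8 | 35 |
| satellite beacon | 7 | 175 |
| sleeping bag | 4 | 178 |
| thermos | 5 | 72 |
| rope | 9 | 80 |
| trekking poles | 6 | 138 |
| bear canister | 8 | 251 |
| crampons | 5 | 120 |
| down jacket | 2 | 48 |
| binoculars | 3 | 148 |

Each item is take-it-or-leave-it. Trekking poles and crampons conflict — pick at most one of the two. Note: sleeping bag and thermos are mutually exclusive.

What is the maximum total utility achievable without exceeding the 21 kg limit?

Density check — solar charger 114.00, binoculars 49.33, sleeping bag 44.50, bear canister 31.38 are the best per kg.
The ratio ordering already packs tightly: solar charger + sleeping bag + bear canister + crampons + binoculars, 21 kg, 811.

811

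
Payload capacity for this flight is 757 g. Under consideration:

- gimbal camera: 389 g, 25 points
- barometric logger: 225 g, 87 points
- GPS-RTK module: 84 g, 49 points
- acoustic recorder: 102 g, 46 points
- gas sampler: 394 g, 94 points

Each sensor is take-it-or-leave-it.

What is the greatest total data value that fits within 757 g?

230

The ratio heuristic lands on barometric logger + GPS-RTK module + acoustic recorder (182) but leaves 346 g idle.
Dropping acoustic recorder frees 102 g; slotting in gas sampler (394 g) lifts the total to 230 at 703 g.
An exhaustive check of the 32 subsets confirms 230.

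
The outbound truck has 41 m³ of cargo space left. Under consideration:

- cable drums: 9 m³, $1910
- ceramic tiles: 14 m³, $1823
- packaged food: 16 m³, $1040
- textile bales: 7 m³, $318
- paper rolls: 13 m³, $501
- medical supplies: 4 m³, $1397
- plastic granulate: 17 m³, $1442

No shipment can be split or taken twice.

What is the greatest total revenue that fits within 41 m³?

5631

By revenue per m³: medical supplies 349.25, cable drums 212.22, ceramic tiles 130.21, plastic granulate 84.82 lead.
A density-first pass picks cable drums + ceramic tiles + textile bales + medical supplies — 5448 at 34 m³.
Dropping textile bales frees 7 m³; slotting in paper rolls (13 m³) lifts the total to 5631 at 40 m³.
Runner-up cable drums + ceramic tiles + textile bales + medical supplies tops out at 5448.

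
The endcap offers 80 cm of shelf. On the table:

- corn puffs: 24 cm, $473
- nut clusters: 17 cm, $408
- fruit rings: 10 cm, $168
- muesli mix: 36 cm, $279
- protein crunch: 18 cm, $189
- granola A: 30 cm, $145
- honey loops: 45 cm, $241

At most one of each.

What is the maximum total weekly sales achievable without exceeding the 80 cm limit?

Taking corn puffs + nut clusters + fruit rings + protein crunch: 69 cm used, 1238 in weekly sales.
Next best is corn puffs + nut clusters + muesli mix at 1160 (77 cm) — short by 78.

1238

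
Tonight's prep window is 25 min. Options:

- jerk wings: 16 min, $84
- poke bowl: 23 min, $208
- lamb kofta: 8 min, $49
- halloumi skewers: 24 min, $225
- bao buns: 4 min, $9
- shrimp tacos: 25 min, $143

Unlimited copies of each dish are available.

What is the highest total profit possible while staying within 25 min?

225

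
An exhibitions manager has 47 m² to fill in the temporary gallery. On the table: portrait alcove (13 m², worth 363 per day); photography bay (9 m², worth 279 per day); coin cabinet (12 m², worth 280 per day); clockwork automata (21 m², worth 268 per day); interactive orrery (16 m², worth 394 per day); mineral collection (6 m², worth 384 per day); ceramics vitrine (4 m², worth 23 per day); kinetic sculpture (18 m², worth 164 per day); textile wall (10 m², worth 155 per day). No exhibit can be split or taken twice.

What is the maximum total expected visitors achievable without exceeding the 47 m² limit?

1421

Filling by ratio: portrait alcove + photography bay + interactive orrery + mineral collection for 1420, with 3 m² left unused.
Dropping photography bay frees 9 m²; slotting in coin cabinet (12 m²) lifts the total to 1421 at 47 m².
Nothing else within 47 m² beats 1421.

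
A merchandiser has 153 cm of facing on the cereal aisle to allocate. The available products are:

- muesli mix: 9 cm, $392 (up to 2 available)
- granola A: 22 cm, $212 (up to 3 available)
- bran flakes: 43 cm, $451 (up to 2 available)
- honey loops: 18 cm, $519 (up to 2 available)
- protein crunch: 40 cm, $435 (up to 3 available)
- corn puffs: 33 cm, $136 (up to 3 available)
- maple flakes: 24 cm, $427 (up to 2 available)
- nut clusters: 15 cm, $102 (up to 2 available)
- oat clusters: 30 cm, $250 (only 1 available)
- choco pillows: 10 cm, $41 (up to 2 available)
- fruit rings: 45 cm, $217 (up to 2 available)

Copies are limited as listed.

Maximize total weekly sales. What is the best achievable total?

By weekly sales per cm: muesli mix 43.56, honey loops 28.83, maple flakes 17.79, protein crunch 10.88 lead.
The ratio ordering already packs tightly: 2×muesli mix + 2×honey loops + protein crunch + 2×maple flakes + choco pillows, 152 cm, 3152.
Nothing else within 153 cm beats 3152.

3152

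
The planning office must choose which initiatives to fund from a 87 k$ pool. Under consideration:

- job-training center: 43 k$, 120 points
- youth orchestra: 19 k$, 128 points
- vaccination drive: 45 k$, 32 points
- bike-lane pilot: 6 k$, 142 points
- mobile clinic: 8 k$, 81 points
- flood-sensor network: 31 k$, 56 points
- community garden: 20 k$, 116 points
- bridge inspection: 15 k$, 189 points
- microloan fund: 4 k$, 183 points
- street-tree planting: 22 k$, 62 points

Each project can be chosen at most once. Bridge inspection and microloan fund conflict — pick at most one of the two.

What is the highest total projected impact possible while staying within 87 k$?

712

Best packing: youth orchestra + bike-lane pilot + mobile clinic + community garden + microloan fund + street-tree planting — 79 k$, 712 total.
Next best is youth orchestra + bike-lane pilot + mobile clinic + community garden + bridge inspection at 656 (68 k$) — short by 56.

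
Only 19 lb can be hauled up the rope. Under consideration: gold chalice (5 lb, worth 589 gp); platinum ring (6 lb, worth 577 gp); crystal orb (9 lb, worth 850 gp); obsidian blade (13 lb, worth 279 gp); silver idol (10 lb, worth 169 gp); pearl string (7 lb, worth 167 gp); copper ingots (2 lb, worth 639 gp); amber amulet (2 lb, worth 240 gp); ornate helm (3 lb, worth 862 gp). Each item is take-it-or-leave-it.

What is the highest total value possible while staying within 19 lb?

2940

By value per lb: copper ingots 319.50, ornate helm 287.33, amber amulet 120.00 lead.
A density-first pass picks gold chalice + platinum ring + copper ingots + amber amulet + ornate helm — 2907 at 18 lb.
Dropping platinum ring and amber amulet frees 8 lb; slotting in crystal orb (9 lb) lifts the total to 2940 at 19 lb.
That's the maximum — no swap from here does better than 2940.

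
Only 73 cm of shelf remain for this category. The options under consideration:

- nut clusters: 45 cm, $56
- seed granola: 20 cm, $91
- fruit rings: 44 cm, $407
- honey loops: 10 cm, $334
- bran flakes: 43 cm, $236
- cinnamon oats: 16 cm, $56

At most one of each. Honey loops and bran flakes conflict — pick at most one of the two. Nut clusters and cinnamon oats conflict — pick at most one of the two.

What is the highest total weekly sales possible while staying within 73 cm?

797

By weekly sales per cm: honey loops 33.40, fruit rings 9.25, bran flakes 5.49, seed granola 4.55 lead.
Taking fruit rings + honey loops + cinnamon oats: 70 cm used, 797 in weekly sales.
Next best is fruit rings + honey loops at 741 (54 cm) — short by 56.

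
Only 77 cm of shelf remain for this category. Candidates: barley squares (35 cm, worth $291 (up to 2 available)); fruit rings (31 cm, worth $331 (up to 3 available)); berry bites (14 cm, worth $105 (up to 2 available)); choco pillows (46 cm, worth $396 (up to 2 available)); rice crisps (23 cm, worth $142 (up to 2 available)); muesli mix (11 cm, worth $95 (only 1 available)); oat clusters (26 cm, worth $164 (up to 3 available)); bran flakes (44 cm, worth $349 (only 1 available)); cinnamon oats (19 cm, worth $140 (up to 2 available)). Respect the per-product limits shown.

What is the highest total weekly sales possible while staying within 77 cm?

767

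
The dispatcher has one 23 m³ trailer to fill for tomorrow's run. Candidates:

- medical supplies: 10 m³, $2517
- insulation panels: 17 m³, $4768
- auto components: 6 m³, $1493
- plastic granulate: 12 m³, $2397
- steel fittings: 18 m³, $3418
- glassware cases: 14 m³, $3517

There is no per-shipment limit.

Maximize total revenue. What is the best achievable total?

Density check — insulation panels 280.47, medical supplies 251.70, glassware cases 251.21 are the best per m³.
Best packing: insulation panels + auto components — 23 m³, 6261 total.
Every other selection either busts 23 m³ or fails to beat 6261.

6261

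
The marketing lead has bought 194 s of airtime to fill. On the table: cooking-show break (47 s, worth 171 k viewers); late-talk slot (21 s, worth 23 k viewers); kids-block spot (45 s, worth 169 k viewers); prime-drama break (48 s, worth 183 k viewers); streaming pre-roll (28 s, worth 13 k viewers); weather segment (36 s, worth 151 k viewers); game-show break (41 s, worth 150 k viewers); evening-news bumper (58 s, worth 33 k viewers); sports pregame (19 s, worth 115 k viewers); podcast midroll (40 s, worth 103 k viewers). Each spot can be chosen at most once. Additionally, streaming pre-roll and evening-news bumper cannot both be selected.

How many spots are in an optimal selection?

Best achievable expected reach is 770.
cooking-show break + prime-drama break + weather segment + game-show break + sports pregame hits 770 at 191 s.
All optima have 5 spots.

5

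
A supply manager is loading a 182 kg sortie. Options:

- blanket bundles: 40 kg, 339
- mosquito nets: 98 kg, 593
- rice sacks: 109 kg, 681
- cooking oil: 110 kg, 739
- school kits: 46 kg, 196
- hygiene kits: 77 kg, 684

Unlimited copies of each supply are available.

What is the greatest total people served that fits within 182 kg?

1368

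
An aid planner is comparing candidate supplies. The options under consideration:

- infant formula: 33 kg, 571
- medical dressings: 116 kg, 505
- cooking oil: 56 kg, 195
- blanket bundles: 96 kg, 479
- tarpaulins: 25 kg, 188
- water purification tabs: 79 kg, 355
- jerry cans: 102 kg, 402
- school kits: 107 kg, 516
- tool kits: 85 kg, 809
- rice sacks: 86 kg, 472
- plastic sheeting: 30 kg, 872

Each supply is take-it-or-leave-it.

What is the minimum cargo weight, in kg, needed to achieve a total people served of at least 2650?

234

Need the lightest bundle worth ≥ 2650.
infant formula + tool kits + rice sacks + plastic sheeting: 2724 people served at 234 kg.
No combination under 234 kg hits 2650.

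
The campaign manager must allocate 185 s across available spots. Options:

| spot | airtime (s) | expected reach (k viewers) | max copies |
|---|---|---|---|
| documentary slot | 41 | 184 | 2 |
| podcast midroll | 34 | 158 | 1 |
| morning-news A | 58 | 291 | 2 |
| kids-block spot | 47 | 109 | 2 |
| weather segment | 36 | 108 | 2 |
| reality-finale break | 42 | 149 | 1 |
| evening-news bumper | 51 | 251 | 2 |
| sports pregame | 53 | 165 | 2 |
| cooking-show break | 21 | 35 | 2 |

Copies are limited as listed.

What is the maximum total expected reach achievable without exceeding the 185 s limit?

884

The ratio heuristic lands on 2×morning-news A + evening-news bumper (833) but leaves 18 s idle.
Replace morning-news A with documentary slot + podcast midroll: the trade gains 51 net, giving 884 at 184 s.
That's the maximum — no swap from here does better than 884.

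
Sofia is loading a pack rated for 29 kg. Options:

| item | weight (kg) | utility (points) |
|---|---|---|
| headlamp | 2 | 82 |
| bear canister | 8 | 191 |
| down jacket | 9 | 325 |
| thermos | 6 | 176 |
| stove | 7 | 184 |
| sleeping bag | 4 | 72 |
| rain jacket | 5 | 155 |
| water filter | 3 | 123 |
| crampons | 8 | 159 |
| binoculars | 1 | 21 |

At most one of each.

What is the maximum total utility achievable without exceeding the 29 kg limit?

933

Taking the top-ratio items first gives headlamp + down jacket + thermos + rain jacket + water filter + binoculars for 882 (26 kg).
Replace binoculars with sleeping bag: the trade gains 51 net, giving 933 at 29 kg.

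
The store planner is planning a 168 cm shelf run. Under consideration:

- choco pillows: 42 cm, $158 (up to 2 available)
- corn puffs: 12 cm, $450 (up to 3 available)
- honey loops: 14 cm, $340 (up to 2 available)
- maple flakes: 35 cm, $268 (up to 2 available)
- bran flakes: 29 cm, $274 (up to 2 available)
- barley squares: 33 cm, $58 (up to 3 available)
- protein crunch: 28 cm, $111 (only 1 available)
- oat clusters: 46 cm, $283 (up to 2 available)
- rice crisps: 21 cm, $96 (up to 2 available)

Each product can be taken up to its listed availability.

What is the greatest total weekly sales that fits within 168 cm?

Greedy by ratio would take 3×corn puffs + 2×honey loops + maple flakes + 2×bran flakes: 157 cm used, total 2846.
Dropping maple flakes frees 35 cm; slotting in oat clusters (46 cm) lifts the total to 2861 at 168 cm.
Nothing else within 168 cm beats 2861.

2861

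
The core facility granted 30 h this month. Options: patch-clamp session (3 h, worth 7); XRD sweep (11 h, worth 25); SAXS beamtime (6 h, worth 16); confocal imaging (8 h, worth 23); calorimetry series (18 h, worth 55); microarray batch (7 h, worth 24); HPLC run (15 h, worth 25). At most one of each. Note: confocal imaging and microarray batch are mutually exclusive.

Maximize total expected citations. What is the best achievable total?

Ranking by ratio (expected citations/h): microarray batch 3.43, calorimetry series 3.06, confocal imaging 2.88.
The ratio ordering already packs tightly: patch-clamp session + calorimetry series + microarray batch, 28 h, 86.

86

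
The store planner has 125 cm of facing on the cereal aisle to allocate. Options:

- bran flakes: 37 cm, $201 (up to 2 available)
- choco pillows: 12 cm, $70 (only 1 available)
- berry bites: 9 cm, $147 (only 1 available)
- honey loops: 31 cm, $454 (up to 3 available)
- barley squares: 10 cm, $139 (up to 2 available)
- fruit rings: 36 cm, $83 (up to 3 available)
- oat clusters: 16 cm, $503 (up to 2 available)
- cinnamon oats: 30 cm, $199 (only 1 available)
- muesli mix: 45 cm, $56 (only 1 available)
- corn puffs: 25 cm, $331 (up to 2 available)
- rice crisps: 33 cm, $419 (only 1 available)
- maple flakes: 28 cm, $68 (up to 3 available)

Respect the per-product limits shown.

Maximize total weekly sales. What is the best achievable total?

2368

Ranking by ratio (weekly sales/cm): oat clusters 31.44, berry bites 16.33, honey loops 14.65, barley squares 13.90.
Taking the top-ratio products first gives berry bites + 2×honey loops + 2×barley squares + 2×oat clusters for 2339 (123 cm).
Replace berry bites and 2×barley squares with honey loops: the trade gains 29 net, giving 2368 at 125 cm.
No other feasible combination exceeds 2368.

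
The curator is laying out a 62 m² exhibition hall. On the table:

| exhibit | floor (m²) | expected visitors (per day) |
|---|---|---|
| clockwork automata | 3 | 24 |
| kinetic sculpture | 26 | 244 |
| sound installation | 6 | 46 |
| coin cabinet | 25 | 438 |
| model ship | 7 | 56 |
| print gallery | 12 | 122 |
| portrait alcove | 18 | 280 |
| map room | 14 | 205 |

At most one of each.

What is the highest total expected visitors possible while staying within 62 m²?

947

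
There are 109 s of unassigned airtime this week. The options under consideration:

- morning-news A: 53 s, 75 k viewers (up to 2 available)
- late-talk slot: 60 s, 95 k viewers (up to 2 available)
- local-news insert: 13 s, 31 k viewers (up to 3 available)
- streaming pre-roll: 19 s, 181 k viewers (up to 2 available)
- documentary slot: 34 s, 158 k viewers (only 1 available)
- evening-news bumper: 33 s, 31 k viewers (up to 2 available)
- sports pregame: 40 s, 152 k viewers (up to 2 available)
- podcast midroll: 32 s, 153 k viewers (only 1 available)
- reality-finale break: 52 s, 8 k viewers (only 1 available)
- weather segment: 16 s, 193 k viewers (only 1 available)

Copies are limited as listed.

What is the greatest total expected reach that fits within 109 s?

744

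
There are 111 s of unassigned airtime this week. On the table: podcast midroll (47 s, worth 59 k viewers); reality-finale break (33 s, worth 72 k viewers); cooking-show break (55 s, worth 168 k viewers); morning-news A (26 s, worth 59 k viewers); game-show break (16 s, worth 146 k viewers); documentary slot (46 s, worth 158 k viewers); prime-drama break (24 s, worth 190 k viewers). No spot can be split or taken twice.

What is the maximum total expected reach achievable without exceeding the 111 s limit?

504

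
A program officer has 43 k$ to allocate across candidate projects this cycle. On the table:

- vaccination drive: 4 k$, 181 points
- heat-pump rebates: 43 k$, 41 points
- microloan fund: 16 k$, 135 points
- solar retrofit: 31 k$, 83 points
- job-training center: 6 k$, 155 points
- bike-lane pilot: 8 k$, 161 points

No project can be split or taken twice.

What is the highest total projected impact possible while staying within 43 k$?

632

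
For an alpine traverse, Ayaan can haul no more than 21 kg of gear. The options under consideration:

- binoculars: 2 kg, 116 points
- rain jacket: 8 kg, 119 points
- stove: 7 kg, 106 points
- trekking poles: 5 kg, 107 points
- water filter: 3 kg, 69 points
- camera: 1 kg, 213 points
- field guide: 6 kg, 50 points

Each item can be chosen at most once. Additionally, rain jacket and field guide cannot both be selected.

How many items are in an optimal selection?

5

Best achievable utility is 624.
One optimal bundle: binoculars + rain jacket + trekking poles + water filter + camera (19 kg).
Every optimal selection uses 5 items.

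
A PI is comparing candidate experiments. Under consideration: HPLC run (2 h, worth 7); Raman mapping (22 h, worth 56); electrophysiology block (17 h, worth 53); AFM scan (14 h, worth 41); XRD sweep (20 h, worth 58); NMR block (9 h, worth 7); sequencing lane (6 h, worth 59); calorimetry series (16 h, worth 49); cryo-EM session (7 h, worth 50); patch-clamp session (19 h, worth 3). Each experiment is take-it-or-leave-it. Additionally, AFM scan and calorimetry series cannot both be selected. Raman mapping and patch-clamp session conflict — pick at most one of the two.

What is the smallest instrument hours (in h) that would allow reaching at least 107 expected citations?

Minimise h subject to total expected citations ≥ 107.
sequencing lane + cryo-EM session: 109 expected citations at 13 h.
Any bundle with less than 13 h falls short of 107.

13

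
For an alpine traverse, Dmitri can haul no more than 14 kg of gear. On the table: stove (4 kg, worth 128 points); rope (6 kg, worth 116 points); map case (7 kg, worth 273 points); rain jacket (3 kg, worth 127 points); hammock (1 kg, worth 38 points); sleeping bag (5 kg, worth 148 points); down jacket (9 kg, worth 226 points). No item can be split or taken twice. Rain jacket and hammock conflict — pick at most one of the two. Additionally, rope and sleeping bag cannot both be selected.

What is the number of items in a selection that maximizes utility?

Best achievable utility is 528.
stove + map case + rain jacket hits 528 at 14 kg.
Any selection reaching 528 contains exactly 3 items.

3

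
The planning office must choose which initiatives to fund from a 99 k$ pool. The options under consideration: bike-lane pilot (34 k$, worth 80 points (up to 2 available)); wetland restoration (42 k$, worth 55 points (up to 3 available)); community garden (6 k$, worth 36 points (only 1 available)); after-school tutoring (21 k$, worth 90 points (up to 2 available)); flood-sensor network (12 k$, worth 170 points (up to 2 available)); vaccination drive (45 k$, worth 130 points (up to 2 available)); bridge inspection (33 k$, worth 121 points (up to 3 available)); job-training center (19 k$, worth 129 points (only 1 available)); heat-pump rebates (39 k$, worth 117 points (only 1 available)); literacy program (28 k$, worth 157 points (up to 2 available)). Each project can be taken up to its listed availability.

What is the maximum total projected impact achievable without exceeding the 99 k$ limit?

783

The ratio heuristic lands on community garden + after-school tutoring + 2×flood-sensor network + job-training center + literacy program (752) but leaves 1 k$ idle.
Dropping community garden and after-school tutoring frees 27 k$; slotting in literacy program (28 k$) lifts the total to 783 at 99 k$.
Every other selection either busts 99 k$ or exceeds an availability limit or fails to beat 783.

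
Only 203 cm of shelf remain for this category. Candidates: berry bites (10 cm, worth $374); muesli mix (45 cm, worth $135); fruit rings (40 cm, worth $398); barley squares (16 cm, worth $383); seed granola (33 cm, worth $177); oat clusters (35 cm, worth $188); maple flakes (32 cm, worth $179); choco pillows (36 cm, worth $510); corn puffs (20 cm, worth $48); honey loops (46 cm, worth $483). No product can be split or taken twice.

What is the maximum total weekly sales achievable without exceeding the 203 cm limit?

2384

The ratio heuristic lands on berry bites + fruit rings + barley squares + maple flakes + choco pillows + corn puffs + honey loops (2375) but leaves 3 cm idle.
The 32 cm tied up in maple flakes is better spent on oat clusters — total rises to 2384 (203 cm).
An exhaustive check of the 1024 subsets confirms 2384.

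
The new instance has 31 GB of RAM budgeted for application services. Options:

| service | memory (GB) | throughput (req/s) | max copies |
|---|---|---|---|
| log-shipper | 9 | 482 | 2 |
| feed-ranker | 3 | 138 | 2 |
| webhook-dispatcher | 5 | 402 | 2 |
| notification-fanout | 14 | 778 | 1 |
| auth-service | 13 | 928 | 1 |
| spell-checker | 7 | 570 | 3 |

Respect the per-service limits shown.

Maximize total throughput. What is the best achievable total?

By throughput per GB: spell-checker 81.43, webhook-dispatcher 80.40, auth-service 71.38 lead.
Taking 2×webhook-dispatcher + 3×spell-checker: 31 GB used, 2514 in throughput.
No other feasible combination exceeds 2514.

2514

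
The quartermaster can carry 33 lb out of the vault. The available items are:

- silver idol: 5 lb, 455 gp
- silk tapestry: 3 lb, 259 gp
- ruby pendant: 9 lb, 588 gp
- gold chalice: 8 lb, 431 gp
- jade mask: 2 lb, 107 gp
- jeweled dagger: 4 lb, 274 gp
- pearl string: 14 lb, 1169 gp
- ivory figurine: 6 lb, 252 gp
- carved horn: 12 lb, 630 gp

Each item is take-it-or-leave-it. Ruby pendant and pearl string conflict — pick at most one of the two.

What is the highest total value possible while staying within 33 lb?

Ranking by ratio (value/lb): silver idol 91.00, silk tapestry 86.33, pearl string 83.50, jeweled dagger 68.50.
A density-first pass picks silver idol + silk tapestry + jade mask + jeweled dagger + pearl string — 2264 at 28 lb.
Dropping silk tapestry frees 3 lb; slotting in gold chalice (8 lb) lifts the total to 2436 at 33 lb.
That's the maximum — no feasible swap from here does better than 2436.

2436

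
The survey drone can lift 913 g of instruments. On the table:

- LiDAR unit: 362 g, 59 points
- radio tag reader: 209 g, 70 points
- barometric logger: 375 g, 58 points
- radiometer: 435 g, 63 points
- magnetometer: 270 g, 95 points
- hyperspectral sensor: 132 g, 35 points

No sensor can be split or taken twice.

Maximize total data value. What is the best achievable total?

By data value per g: magnetometer 0.35, radio tag reader 0.33, hyperspectral sensor 0.27 lead.
Greedy by ratio would take radio tag reader + magnetometer + hyperspectral sensor: 611 g used, total 200.
Dropping hyperspectral sensor frees 132 g; slotting in LiDAR unit (362 g) lifts the total to 224 at 841 g.
Nothing else within 913 g beats 224.

224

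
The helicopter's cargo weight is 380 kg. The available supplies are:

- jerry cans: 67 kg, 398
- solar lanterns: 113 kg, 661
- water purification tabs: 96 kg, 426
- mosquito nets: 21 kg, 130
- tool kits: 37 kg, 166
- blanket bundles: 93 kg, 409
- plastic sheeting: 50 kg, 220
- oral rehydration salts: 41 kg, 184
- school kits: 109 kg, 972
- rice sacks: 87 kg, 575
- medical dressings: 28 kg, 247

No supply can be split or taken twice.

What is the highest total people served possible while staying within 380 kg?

2639

Filling by ratio: jerry cans + mosquito nets + oral rehydration salts + school kits + rice sacks + medical dressings for 2506, with 27 kg left unused.
Replace jerry cans and mosquito nets with solar lanterns: the trade gains 133 net, giving 2639 at 378 kg.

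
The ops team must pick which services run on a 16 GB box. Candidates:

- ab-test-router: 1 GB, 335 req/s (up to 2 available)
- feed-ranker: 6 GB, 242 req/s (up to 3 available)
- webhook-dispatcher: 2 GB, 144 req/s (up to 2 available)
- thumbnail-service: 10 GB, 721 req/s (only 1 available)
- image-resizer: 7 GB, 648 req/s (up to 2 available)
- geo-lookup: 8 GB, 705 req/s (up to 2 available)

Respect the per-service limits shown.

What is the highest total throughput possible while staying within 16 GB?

1966

Density check — ab-test-router 335.00, image-resizer 92.57, geo-lookup 88.12, thumbnail-service 72.10 are the best per GB.
Taking 2×ab-test-router + 2×image-resizer: 16 GB used, 1966 in throughput.
Every other selection either busts 16 GB or exceeds an availability limit or fails to beat 1966.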